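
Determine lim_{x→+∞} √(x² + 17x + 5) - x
This is an ∞ − ∞ indeterminate form.
Multiply and divide by the conjugate √(x²+17x + 5) + x; the x² terms cancel, leaving (17x + 5)/(√(x²+17x + 5)+x) → 17/2.
Limit = 17/2.

Final answer: 17/2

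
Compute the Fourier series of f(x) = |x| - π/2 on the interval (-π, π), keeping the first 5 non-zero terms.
-4·cos(x)/π - 4·cos(3·x)/(9·π) - 4·cos(5·x)/(25·π) - 4·cos(7·x)/(49·π) - 4·cos(9·x)/(81·π)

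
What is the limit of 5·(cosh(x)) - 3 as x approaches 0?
Direct substitution at x = 0 gives 2.

Final answer: 2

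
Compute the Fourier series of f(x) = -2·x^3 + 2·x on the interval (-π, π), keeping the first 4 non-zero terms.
(28 - 4·π^2)·sin(x) + (-5 + 2·π^2)·sin(2·x) + (20/9 - 4·π^2/3)·sin(3·x) + (-11/8 + π^2)·sin(4·x)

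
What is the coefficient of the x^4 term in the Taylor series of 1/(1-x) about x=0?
Expand to order 4: 1/(1-x) = x^4 + x^3 + x^2 + x + 1 + O(x^5).
The coefficient of x^4 is 1.

Final answer: 1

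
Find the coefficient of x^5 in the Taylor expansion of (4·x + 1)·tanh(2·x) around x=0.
Expand to order 5: (4·x + 1)·tanh(2·x) = 64·x^5/15 - 32·x^4/3 - 8·x^3/3 + 8·x^2 + 2·x + O(x^6).
The coefficient of x^5 is 64/15.

Final answer: 64/15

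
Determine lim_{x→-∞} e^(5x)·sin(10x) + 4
Evaluate the dominant behaviour as x → -∞; each term tends to a finite value or vanishes.
Limit = 4.

Final answer: 4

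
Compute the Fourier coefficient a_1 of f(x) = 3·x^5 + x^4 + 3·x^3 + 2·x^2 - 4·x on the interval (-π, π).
a_1 = (1/π) ∫_{-π}^{π} f(x)·cos(1x) dx.
Evaluate the integral (use parity and integration by parts as needed): a_1 = 40 - 8·π^2.

Final answer: 40 - 8·π^2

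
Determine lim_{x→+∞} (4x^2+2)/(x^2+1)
This is an ∞/∞ indeterminate form as x → +∞.
Divide numerator and denominator by x^2 and let the lower-order terms vanish; the leading terms give 4/1 = 4.
Limit = 4.

Final answer: 4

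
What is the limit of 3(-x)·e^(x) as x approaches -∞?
This is a 0·∞ indeterminate form at x → -∞.
Rewrite the product as 3(-x) / e^(-x) (an ∞/∞ form) and apply L'Hôpital, or use the standard hierarchy e^(|x|) ≫ |(-x)| as x → -∞.
The indeterminate product → 0, so the limit = 0.

Final answer: 0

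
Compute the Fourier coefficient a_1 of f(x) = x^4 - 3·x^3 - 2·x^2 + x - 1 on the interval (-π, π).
a_1 = (1/π) ∫_{-π}^{π} f(x)·cos(1x) dx.
Evaluate the integral (use parity and integration by parts as needed): a_1 = 56 - 8·π^2.

Final answer: 56 - 8·π^2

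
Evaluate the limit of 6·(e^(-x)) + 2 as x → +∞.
Evaluate the dominant behaviour as x → +∞; each term tends to a finite value or vanishes.
Limit = 2.

Final answer: 2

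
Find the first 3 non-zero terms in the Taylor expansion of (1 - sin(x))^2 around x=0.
x^2 - 2·x + 1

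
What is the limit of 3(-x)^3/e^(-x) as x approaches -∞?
This is an ∞/∞ indeterminate form as x → -∞.
Compare growth rates of the dominant terms (exponentials ≫ polynomials ≫ logarithms), or apply L'Hôpital's rule; the quotient → 0.
Limit = 0.

Final answer: 0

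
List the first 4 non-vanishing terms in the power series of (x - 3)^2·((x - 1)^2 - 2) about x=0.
-8·x^3 + 20·x^2 - 12·x - 9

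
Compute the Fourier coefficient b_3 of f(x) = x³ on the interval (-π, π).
b_3 = (1/π) ∫_{-π}^{π} f(x)·sin(3x) dx.
Evaluate the integral (use parity and integration by parts as needed): b_3 = -4/9 + 2·π^2/3.

Final answer: -4/9 + 2·π^2/3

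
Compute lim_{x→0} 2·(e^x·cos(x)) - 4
Direct substitution at x = 0 gives -2.

Final answer: -2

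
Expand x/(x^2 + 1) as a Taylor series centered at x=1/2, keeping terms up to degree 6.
2/5 + 12·(x - 1/2)/25 - 88·(x - 1/2)^2/125 + 112·(x - 1/2)^3/625 + 1312·(x - 1/2)^4/3125 - 7488·(x - 1/2)^5/15625 + 3712·(x - 1/2)^6/78125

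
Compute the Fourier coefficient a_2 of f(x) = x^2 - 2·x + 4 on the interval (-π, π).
a_2 = (1/π) ∫_{-π}^{π} f(x)·cos(2x) dx.
Evaluate the integral (use parity and integration by parts as needed): a_2 = 1.

Final answer: 1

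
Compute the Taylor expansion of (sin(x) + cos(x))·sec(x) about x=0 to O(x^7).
2·x^5/15 + x^3/3 + x + 1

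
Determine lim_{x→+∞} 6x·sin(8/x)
As x → +∞: let u = 8/x → 0⁺; then 6·x·sin(8/x) = 6·8·sin(u)/u → 6·8·1 = 48.
Limit = 48.

Final answer: 48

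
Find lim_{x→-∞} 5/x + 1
Evaluate the dominant behaviour as x → -∞; each term tends to a finite value or vanishes.
Limit = 1.

Final answer: 1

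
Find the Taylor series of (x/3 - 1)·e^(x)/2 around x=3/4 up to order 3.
-3·e^(3/4)/8 - 5·e^(3/4)·(x - 3/4)/24 - e^(3/4)·(x - 3/4)^2/48 + e^(3/4)·(x - 3/4)^3/48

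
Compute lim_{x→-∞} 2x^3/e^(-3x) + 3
The quotient is an ∞/∞ indeterminate form as x → -∞.
Compare growth rates of the dominant terms (exponentials ≫ polynomials ≫ logarithms), or apply L'Hôpital's rule; the quotient → 0.
Adding the constant: 0 + 3 = 3. Limit = 3.

Final answer: 3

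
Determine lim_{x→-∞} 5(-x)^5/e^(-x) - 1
The quotient is an ∞/∞ indeterminate form as x → -∞.
Compare growth rates of the dominant terms (exponentials ≫ polynomials ≫ logarithms), or apply L'Hôpital's rule; the quotient → 0.
Adding the constant: 0 - 1 = -1. Limit = -1.

Final answer: -1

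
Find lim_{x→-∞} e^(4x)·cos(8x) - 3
Evaluate the dominant behaviour as x → -∞; each term tends to a finite value or vanishes.
Limit = -3.

Final answer: -3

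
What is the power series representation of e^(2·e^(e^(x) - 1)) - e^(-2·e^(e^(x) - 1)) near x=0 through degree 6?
x^6·(167·e^(-2)/360 + 8759·e^(2)/360) + x^5·(-e^(-2)/30 + 509·e^(2)/30) + x^4·(-3·e^(-2)/4 + 45·e^(2)/4) + x^3·(-e^(-2) + 7·e^(2)) + 4·x^2·e^(2) + x·(2·e^(-2) + 2·e^(2)) - e^(-2) + e^(2)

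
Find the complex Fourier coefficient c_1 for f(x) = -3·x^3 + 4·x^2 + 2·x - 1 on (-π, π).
Compute the real Fourier coefficients first: a_1 = -16, b_1 = 40 - 6·π^2.
Then c_1 = (a_1 − i·b_1)/2 = -8 - 20·i + 3·i·π^2.

Final answer: -8 - 20·i + 3·i·π^2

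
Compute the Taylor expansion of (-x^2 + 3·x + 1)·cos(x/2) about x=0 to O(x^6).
x^5/128 + 49·x^4/384 - 3·x^3/8 - 9·x^2/8 + 3·x + 1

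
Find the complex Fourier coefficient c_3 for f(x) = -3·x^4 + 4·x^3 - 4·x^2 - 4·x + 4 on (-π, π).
Compute the real Fourier coefficients first: a_3 = 8·π^2/3, b_3 = -40/9 + 8·π^2/3.
Then c_3 = (a_3 − i·b_3)/2 = 4·π^2/3 - 4·i·π^2/3 + 20·i/9.

Final answer: 4·π^2/3 - 4·i·π^2/3 + 20·i/9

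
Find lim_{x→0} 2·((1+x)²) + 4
Direct substitution at x = 0 gives 6.

Final answer: 6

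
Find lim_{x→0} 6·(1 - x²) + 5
Direct substitution at x = 0 gives 11.

Final answer: 11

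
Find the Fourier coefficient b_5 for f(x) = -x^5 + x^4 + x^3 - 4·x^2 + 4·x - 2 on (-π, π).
b_5 = (1/π) ∫_{-π}^{π} f(x)·sin(5x) dx.
Evaluate the integral (use parity and integration by parts as needed): b_5 = -2·π^4/5 + 892/625 + 18·π^2/25.

Final answer: -2·π^4/5 + 892/625 + 18·π^2/25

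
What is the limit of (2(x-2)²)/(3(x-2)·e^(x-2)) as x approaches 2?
Both numerator and denominator → 0 as x → 2; this is a 0/0 indeterminate form.
Expand each to leading order near x = 2: numerator ~ 2·(x - 2)^2, denominator ~ 3·(x - 2).
The limit of the ratio is 0.

Final answer: 0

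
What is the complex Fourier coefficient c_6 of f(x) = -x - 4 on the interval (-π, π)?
Compute the real Fourier coefficients first: a_6 = 0, b_6 = 1/3.
Then c_6 = (a_6 − i·b_6)/2 = -i/6.

Final answer: -i/6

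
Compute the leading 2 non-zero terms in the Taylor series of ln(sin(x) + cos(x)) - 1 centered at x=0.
x - 1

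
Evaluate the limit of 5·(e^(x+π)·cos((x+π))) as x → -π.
Direct substitution at x = -π gives 5.

Final answer: 5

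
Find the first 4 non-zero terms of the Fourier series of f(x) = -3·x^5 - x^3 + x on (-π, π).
(-706 - 6·π^4 + 118·π^2)·sin(x) + (-14·π^2 + 20 + 3·π^4)·sin(2·x) + (-2·π^4 - 50/27 + 34·π^2/9)·sin(3·x) + (-11·π^2/8 + 1/64 + 3·π^4/2)·sin(4·x)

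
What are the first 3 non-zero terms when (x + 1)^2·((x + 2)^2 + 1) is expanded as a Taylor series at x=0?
14·x^2 + 14·x + 5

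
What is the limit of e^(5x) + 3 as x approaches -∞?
Evaluate the dominant behaviour as x → -∞; each term tends to a finite value or vanishes.
Limit = 3.

Final answer: 3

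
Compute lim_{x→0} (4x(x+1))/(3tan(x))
Both numerator and denominator → 0 as x → 0; this is a 0/0 indeterminate form.
Expand each to leading order near x = 0: numerator ~ 4·x, denominator ~ 3·x.
The limit of the ratio is 4/3.

Final answer: 4/3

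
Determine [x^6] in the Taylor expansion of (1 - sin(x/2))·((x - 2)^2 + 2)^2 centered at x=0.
Expand to order 6: (1 - sin(x/2))·((x - 2)^2 + 2)^2 = -37·x^6/240 + 71·x^5/960 + 4·x^4 - 85·x^3/4 + 52·x^2 - 66·x + 36 + O(x^7).
The coefficient of x^6 is -37/240.

Final answer: -37/240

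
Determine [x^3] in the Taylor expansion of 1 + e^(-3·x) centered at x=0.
Expand to order 3: 1 + e^(-3·x) = -9·x^3/2 + 9·x^2/2 - 3·x + 2 + O(x^4).
The coefficient of x^3 is -9/2.

Final answer: -9/2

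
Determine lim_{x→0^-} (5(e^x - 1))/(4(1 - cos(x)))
Both numerator and denominator → 0 as x → 0^-; this is a 0/0 indeterminate form.
Expand each to leading order near x = 0: numerator ~ 5·x, denominator ~ 2·x^2.
The limit of the ratio is -∞.

Final answer: -∞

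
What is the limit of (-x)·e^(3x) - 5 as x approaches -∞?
The product is a 0·∞ indeterminate form at x → -∞.
Rewrite the product as (-x) / e^(-3x) (an ∞/∞ form) and apply L'Hôpital, or use the standard hierarchy e^(3|x|) ≫ |(-x)| as x → -∞.
The indeterminate product → 0, so the limit = -5.

Final answer: -5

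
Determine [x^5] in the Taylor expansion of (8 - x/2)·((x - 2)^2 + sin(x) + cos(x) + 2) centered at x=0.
Expand to order 5: (8 - x/2)·((x - 2)^2 + sin(x) + cos(x) + 2) = 11·x^5/240 + 5·x^4/12 - 19·x^3/12 + 11·x^2/2 - 55·x/2 + 56 + O(x^6).
The coefficient of x^5 is 11/240.

Final answer: 11/240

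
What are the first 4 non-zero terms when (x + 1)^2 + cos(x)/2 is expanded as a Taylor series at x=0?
x^4/48 + 3·x^2/4 + 2·x + 3/2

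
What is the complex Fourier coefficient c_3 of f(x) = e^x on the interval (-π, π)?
Compute the real Fourier coefficients first: a_3 = (1 - e^(2·π))·e^(-π)/(10·π), b_3 = (-3 + 3·e^(2·π))·e^(-π)/(10·π).
Then c_3 = (a_3 − i·b_3)/2 = -e^(π)/(20·π) + e^(-π)/(20·π) - 3·i·e^(π)/(20·π) + 3·i·e^(-π)/(20·π).

Final answer: -e^(π)/(20·π) + e^(-π)/(20·π) - 3·i·e^(π)/(20·π) + 3·i·e^(-π)/(20·π)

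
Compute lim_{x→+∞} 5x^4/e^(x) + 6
The quotient is an ∞/∞ indeterminate form as x → +∞.
The exponential denominator e^(x) dominates the polynomial numerator (e^x ≫ x^4 as x → ∞), so the quotient → 0.
Adding the constant: 0 + 6 = 6. Limit = 6.

Final answer: 6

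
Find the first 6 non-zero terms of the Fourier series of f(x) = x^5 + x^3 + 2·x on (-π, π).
(-38·π^2 + 2·π^4 + 232)·sin(x) + (-π^4 - 8 + 4·π^2)·sin(2·x) + (-22·π^2/27 + 152/81 + 2·π^4/3)·sin(3·x) + (-π^4/2 - 67/64 + π^2/8)·sin(4·x) + (488/625 + 2·π^2/25 + 2·π^4/5)·sin(5·x) + (-π^4/3 - 4·π^2/27 - 52/81)·sin(6·x)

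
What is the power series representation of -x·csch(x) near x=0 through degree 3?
x^2/6 - 1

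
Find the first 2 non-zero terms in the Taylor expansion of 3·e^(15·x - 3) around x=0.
45·x·e^(-3) + 3·e^(-3)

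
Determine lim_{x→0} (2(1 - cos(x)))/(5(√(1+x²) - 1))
Both numerator and denominator → 0 as x → 0; this is a 0/0 indeterminate form.
Expand each to leading order near x = 0: numerator ~ x^2, denominator ~ 5·x^2/2.
The limit of the ratio is 2/5.

Final answer: 2/5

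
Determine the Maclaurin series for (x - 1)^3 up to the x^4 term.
x^3 - 3·x^2 + 3·x - 1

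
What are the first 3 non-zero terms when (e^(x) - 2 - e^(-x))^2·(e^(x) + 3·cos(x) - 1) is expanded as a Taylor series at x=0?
26·x^3/3 - 20·x + 12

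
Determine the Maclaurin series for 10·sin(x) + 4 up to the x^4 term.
-5·x^3/3 + 10·x + 4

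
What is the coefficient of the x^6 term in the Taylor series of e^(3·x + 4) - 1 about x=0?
Expand to order 6: e^(3·x + 4) - 1 = 81·x^6·e^(4)/80 + 81·x^5·e^(4)/40 + 27·x^4·e^(4)/8 + 9·x^3·e^(4)/2 + 9·x^2·e^(4)/2 + 3·x·e^(4) - 1 + e^(4) + O(x^7).
The coefficient of x^6 is 81·e^(4)/80.

Final answer: 81·e^(4)/80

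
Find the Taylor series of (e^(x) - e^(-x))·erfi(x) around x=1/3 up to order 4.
(-erfi(1/3) + e^(2/3)·erfi(1/3))·e^(-1/3) + (-2·√(π)·e^(1/3) + π·e^(2/9)·erfi(1/3) + π·e^(8/9)·erfi(1/3) + 2·e·√(π))·e^(-5/9)·(x - 1/3)/π + (-3·π·e^(2/9)·erfi(1/3) + 3·π·e^(8/9)·erfi(1/3) + 8·√(π)·e^(1/3) + 16·e·√(π))·e^(-5/9)·(x - 1/3)^2/(6·π) + (-62·√(π)·e^(1/3) + 9·π·e^(2/9)·erfi(1/3) + 9·π·e^(8/9)·erfi(1/3) + 134·e·√(π))·e^(-5/9)·(x - 1/3)^3/(54·π) + (-27·π·e^(2/9)·erfi(1/3) + 27·π·e^(8/9)·erfi(1/3) + 296·√(π)·e^(1/3) + 1192·e·√(π))·e^(-5/9)·(x - 1/3)^4/(648·π)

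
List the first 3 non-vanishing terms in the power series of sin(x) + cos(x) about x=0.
-x^2/2 + x + 1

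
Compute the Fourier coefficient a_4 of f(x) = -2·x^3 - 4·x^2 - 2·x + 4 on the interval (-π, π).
a_4 = (1/π) ∫_{-π}^{π} f(x)·cos(4x) dx.
Evaluate the integral (use parity and integration by parts as needed): a_4 = -1.

Final answer: -1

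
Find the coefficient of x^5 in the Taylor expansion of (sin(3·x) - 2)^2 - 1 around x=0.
Expand to order 5: (sin(3·x) - 2)^2 - 1 = -81·x^5/10 - 27·x^4 + 18·x^3 + 9·x^2 - 12·x + 3 + O(x^6).
The coefficient of x^5 is -81/10.

Final answer: -81/10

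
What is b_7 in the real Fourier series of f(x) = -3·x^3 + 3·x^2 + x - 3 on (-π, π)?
b_7 = (1/π) ∫_{-π}^{π} f(x)·sin(7x) dx.
Evaluate the integral (use parity and integration by parts as needed): b_7 = 134/343 - 6·π^2/7.

Final answer: 134/343 - 6·π^2/7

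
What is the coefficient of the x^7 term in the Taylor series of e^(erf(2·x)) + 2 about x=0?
Expand to order 7: e^(erf(2·x)) + 2 = x^7·(-128/(21·√(π)) - 512/(9·π^(5/2)) + 1024/(315·π^(7/2)) + 4864/(45·π^(3/2))) + x^6·(-512/(9·π^2) + 256/(45·π^3) + 1792/(45·π)) + x^5·(-128/(3·π^(3/2)) + 128/(15·π^(5/2)) + 32/(5·√(π))) + x^4·(-64/(3·π) + 32/(3·π^2)) + x^3·(-16/(3·√(π)) + 32/(3·π^(3/2))) + 8·x^2/π + 4·x/√(π) + 3 + O(x^8).
The coefficient of x^7 is -128/(21·√(π)) - 512/(9·π^(5/2)) + 1024/(315·π^(7/2)) + 4864/(45·π^(3/2)).

Final answer: -128/(21·√(π)) - 512/(9·π^(5/2)) + 1024/(315·π^(7/2)) + 4864/(45·π^(3/2))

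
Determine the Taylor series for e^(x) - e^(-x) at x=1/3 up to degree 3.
(-1 + e^(2/3))·e^(-1/3) + (1 + e^(2/3))·e^(-1/3)·(x - 1/3) + (-1 + e^(2/3))·e^(-1/3)·(x - 1/3)^2/2 + (1 + e^(2/3))·e^(-1/3)·(x - 1/3)^3/6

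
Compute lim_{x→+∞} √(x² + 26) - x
This is an ∞ − ∞ indeterminate form.
Multiply and divide by the conjugate √(x²+26) + x; the x² terms cancel, leaving 26/(√(x²+26)+x) → 0.
Limit = 0.

Final answer: 0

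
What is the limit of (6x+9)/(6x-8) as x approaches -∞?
Evaluate the dominant behaviour as x → -∞; each term tends to a finite value or vanishes.
Limit = 1.

Final answer: 1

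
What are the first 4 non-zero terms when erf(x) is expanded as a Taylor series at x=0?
-x^7/(21·√(π)) + x^5/(5·√(π)) - 2·x^3/(3·√(π)) + 2·x/√(π)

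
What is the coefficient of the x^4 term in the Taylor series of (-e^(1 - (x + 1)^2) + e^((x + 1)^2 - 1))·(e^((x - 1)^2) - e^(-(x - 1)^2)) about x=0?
Expand to order 4: (-e^(1 - (x + 1)^2) + e^((x + 1)^2 - 1))·(e^((x - 1)^2) - e^(-(x - 1)^2)) = x^4·(-26·e/3 - 26·e^(-1)/3) + x^3·(-32·e^(-1)/3 + 32·e/3) + x^2·(-6·e - 10·e^(-1)) + x·(-4·e^(-1) + 4·e) + O(x^5).
The coefficient of x^4 is -26·e/3 - 26·e^(-1)/3.

Final answer: -26·e/3 - 26·e^(-1)/3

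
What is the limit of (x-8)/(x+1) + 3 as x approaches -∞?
Evaluate the dominant behaviour as x → -∞; each term tends to a finite value or vanishes.
Limit = 4.

Final answer: 4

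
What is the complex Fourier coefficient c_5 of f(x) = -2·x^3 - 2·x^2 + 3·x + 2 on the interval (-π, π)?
Compute the real Fourier coefficients first: a_5 = 8/25, b_5 = 174/125 - 4·π^2/5.
Then c_5 = (a_5 − i·b_5)/2 = 4/25 - 87·i/125 + 2·i·π^2/5.

Final answer: 4/25 - 87·i/125 + 2·i·π^2/5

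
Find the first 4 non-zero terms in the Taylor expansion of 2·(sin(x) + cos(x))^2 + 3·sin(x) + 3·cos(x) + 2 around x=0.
-19·x^3/6 - 3·x^2/2 + 7·x + 7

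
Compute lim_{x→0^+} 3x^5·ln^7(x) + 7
The product is a 0·∞ indeterminate form at x → 0⁺.
Rewrite the product as 3·ln^7(x) / x^(-5) and apply L'Hôpital, or use the standard hierarchy x^(-5) ≫ |ln x|^7 as x → 0⁺.
The indeterminate product → 0, so the limit = 7.

Final answer: 7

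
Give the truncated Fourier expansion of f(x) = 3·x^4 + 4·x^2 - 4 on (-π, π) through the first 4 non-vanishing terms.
(128 - 24·π^2)·cos(x) + (-5 + 6·π^2)·cos(2·x) - 8·π^2·cos(3·x)/3 - 4 + 4·π^2/3 + 3·π^4/5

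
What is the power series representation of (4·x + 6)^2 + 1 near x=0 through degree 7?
16·x^2 + 48·x + 37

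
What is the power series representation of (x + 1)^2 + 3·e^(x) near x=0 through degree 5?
x^5/40 + x^4/8 + x^3/2 + 5·x^2/2 + 5·x + 4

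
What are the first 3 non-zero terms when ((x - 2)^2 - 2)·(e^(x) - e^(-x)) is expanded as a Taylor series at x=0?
8·x^3/3 - 8·x^2 + 4·x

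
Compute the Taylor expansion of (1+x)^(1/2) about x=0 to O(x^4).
x^3/16 - x^2/8 + x/2 + 1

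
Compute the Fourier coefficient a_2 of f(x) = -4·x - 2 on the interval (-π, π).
a_2 = (1/π) ∫_{-π}^{π} f(x)·cos(2x) dx.
Evaluate the integral (use parity and integration by parts as needed): a_2 = 0.

Final answer: 0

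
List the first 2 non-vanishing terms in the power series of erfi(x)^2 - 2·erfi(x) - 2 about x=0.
-4·x/√(π) - 2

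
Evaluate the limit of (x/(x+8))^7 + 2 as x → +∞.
As x → +∞: x/(x+8) = 1/(1 + 8/x) → 1, and the 7th power of a limit-1 base also → 1; with the additive constant, 1 + 2 = 3.
Limit = 3.

Final answer: 3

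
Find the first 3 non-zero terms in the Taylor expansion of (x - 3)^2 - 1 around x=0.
x^2 - 6·x + 8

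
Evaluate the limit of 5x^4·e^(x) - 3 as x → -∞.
The product is a 0·∞ indeterminate form at x → -∞.
Rewrite the product as 5x^4 / e^(-x) (an ∞/∞ form) and apply L'Hôpital, or use the standard hierarchy e^(|x|) ≫ |x^4| as x → -∞.
The indeterminate product → 0, so the limit = -3.

Final answer: -3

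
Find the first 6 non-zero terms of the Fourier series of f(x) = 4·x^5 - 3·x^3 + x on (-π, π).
(-166·π^2 + 8·π^4 + 998)·sin(x) + (-4·π^4 - 71/2 + 23·π^2)·sin(2·x) + (-214·π^2/27 + 482/81 + 8·π^4/3)·sin(3·x) + (-2·π^4 - 2 + 4·π^2)·sin(4·x) + (-62·π^2/25 + 622/625 + 8·π^4/5)·sin(5·x) + (-4·π^4/3 - 101/162 + 47·π^2/27)·sin(6·x)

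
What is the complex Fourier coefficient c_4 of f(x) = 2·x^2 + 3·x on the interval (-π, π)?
Compute the real Fourier coefficients first: a_4 = 1/2, b_4 = -3/2.
Then c_4 = (a_4 − i·b_4)/2 = 1/4 + 3·i/4.

Final answer: 1/4 + 3·i/4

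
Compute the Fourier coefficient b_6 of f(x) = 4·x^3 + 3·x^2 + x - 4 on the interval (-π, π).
b_6 = (1/π) ∫_{-π}^{π} f(x)·sin(6x) dx.
Evaluate the integral (use parity and integration by parts as needed): b_6 = -4·π^2/3 - 1/9.

Final answer: -4·π^2/3 - 1/9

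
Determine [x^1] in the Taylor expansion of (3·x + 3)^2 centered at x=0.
Expand to order 1: (3·x + 3)^2 = 18·x + 9 + O(x^2).
The coefficient of x^1 is 18.

Final answer: 18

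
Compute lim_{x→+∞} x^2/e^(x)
This is an ∞/∞ indeterminate form as x → +∞.
The exponential denominator e^(x) dominates the polynomial numerator (e^x ≫ x^2 as x → ∞), so the quotient → 0.
Limit = 0.

Final answer: 0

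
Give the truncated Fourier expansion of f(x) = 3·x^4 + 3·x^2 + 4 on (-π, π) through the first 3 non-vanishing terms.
(132 - 24·π^2)·cos(x) + (-6 + 6·π^2)·cos(2·x) + 4 + π^2 + 3·π^4/5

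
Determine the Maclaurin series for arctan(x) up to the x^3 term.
-x^3/3 + x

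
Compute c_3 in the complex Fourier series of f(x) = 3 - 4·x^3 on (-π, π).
Compute the real Fourier coefficients first: a_3 = 0, b_3 = 16/9 - 8·π^2/3.
Then c_3 = (a_3 − i·b_3)/2 = -8·i/9 + 4·i·π^2/3.

Final answer: -8·i/9 + 4·i·π^2/3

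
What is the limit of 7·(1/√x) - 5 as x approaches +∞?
Evaluate the dominant behaviour as x → +∞; each term tends to a finite value or vanishes.
Limit = -5.

Final answer: -5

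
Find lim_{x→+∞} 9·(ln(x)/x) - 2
Evaluate the dominant behaviour as x → +∞; each term tends to a finite value or vanishes.
Limit = -2.

Final answer: -2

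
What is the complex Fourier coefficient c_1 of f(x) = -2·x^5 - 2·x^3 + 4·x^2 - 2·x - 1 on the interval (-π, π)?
Compute the real Fourier coefficients first: a_1 = -16, b_1 = -460 - 4·π^4 + 76·π^2.
Then c_1 = (a_1 − i·b_1)/2 = -8 - 38·i·π^2 + 2·i·π^4 + 230·i.

Final answer: -8 - 38·i·π^2 + 2·i·π^4 + 230·i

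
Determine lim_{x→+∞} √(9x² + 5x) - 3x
As x → +∞: multiply by the conjugate to get (5x)/(√(9x²+5x)+3x); the denominator ~ 6x, so the limit is 5/6.
Limit = 5/6.

Final answer: 5/6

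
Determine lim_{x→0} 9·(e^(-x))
Direct substitution at x = 0 gives 9.

Final answer: 9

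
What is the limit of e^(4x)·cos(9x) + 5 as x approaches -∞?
Evaluate the dominant behaviour as x → -∞; each term tends to a finite value or vanishes.
Limit = 5.

Final answer: 5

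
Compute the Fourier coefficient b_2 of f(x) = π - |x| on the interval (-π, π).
b_2 = (1/π) ∫_{-π}^{π} f(x)·sin(2x) dx.
Evaluate the integral (use parity and integration by parts as needed): b_2 = 0.

Final answer: 0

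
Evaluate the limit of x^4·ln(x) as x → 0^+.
This is a 0·∞ indeterminate form at x → 0⁺.
Rewrite the product as ln(x) / x^(-4) and apply L'Hôpital, or use the standard hierarchy x^(-4) ≫ |ln x| as x → 0⁺.
The indeterminate product → 0, so the limit = 0.

Final answer: 0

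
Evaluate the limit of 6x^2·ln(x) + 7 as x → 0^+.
The product is a 0·∞ indeterminate form at x → 0⁺.
Rewrite the product as 6·ln(x) / x^(-2) and apply L'Hôpital, or use the standard hierarchy x^(-2) ≫ |ln x| as x → 0⁺.
The indeterminate product → 0, so the limit = 7.

Final answer: 7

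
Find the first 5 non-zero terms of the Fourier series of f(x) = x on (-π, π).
2·sin(x) - sin(2·x) + 2·sin(3·x)/3 - sin(4·x)/2 + 2·sin(5·x)/5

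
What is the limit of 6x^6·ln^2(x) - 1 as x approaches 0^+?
The product is a 0·∞ indeterminate form at x → 0⁺.
Rewrite the product as 6·ln^2(x) / x^(-6) and apply L'Hôpital, or use the standard hierarchy x^(-6) ≫ |ln x|^2 as x → 0⁺.
The indeterminate product → 0, so the limit = -1.

Final answer: -1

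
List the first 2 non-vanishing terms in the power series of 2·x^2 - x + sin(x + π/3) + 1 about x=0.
-x/2 + √(3)/2 + 1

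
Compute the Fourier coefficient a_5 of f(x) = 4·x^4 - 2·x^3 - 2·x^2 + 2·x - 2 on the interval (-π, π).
a_5 = (1/π) ∫_{-π}^{π} f(x)·cos(5x) dx.
Evaluate the integral (use parity and integration by parts as needed): a_5 = 392/625 - 32·π^2/25.

Final answer: 392/625 - 32·π^2/25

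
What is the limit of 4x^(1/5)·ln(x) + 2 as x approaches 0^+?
The product is a 0·∞ indeterminate form at x → 0⁺.
Rewrite the product as 4·ln(x) / x^(-1/5) and apply L'Hôpital, or use the standard hierarchy x^(-1/5) ≫ |ln x| as x → 0⁺.
The indeterminate product → 0, so the limit = 2.

Final answer: 2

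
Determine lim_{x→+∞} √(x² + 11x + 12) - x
This is an ∞ − ∞ indeterminate form.
Multiply and divide by the conjugate √(x²+11x + 12) + x; the x² terms cancel, leaving (11x + 12)/(√(x²+11x + 12)+x) → 11/2.
Limit = 11/2.

Final answer: 11/2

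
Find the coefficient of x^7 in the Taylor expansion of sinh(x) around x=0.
Expand to order 7: sinh(x) = x^7/5040 + x^5/120 + x^3/6 + x + O(x^8).
The coefficient of x^7 is 1/5040.

Final answer: 1/5040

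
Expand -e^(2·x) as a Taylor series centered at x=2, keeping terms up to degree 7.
-e^(4) - 2·e^(4)·(x - 2) - 2·e^(4)·(x - 2)^2 - 4·e^(4)·(x - 2)^3/3 - 2·e^(4)·(x - 2)^4/3 - 4·e^(4)·(x - 2)^5/15 - 4·e^(4)·(x - 2)^6/45 - 8·e^(4)·(x - 2)^7/315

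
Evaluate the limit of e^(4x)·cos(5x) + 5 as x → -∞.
Evaluate the dominant behaviour as x → -∞; each term tends to a finite value or vanishes.
Limit = 5.

Final answer: 5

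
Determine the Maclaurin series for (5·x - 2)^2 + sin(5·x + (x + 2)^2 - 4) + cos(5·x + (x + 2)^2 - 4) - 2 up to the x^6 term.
-106717·x^6/240 + 24363·x^5/40 + 1859·x^4/8 - 261·x^3/2 - 29·x^2/2 - 11·x + 3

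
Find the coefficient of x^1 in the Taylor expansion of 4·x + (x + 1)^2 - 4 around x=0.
Expand to order 1: 4·x + (x + 1)^2 - 4 = 6·x - 3 + O(x^2).
The coefficient of x^1 is 6.

Final answer: 6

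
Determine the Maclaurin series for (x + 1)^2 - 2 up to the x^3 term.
x^2 + 2·x - 1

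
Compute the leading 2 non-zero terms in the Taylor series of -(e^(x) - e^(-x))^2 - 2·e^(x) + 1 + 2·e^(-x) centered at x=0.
1 - 4·x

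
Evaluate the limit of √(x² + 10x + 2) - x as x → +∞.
This is an ∞ − ∞ indeterminate form.
Multiply and divide by the conjugate √(x²+10x + 2) + x; the x² terms cancel, leaving (10x + 2)/(√(x²+10x + 2)+x) → 10/2 = 5.
Limit = 5.

Final answer: 5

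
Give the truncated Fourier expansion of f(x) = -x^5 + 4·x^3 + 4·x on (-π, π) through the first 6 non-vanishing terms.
(-280 - 2·π^4 + 48·π^2)·sin(x) + (-9·π^2 + 19/2 + π^4)·sin(2·x) + (-2·π^4/3 - 8/81 + 112·π^2/27)·sin(3·x) + (-21·π^2/8 - 65/64 + π^4/2)·sin(4·x) + (-2·π^4/5 + 712/625 + 48·π^2/25)·sin(5·x) + (-41·π^2/27 - 175/162 + π^4/3)·sin(6·x)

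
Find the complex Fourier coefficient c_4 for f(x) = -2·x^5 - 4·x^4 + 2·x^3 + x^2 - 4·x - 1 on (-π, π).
Compute the real Fourier coefficients first: a_4 = 1 - 2·π^2, b_4 = -9·π^2/4 + 91/32 + π^4.
Then c_4 = (a_4 − i·b_4)/2 = -π^2 + 1/2 - i·π^4/2 - 91·i/64 + 9·i·π^2/8.

Final answer: -π^2 + 1/2 - i·π^4/2 - 91·i/64 + 9·i·π^2/8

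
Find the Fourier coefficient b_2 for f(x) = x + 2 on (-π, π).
b_2 = (1/π) ∫_{-π}^{π} f(x)·sin(2x) dx.
Evaluate the integral (use parity and integration by parts as needed): b_2 = -1.

Final answer: -1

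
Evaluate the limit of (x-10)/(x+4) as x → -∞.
Evaluate the dominant behaviour as x → -∞; each term tends to a finite value or vanishes.
Limit = 1.

Final answer: 1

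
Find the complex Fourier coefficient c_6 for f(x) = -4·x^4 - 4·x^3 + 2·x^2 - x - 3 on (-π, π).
Compute the real Fourier coefficients first: a_6 = 10/27 - 8·π^2/9, b_6 = 1/9 + 4·π^2/3.
Then c_6 = (a_6 − i·b_6)/2 = -4·π^2/9 + 5/27 - 2·i·π^2/3 - i/18.

Final answer: -4·π^2/9 + 5/27 - 2·i·π^2/3 - i/18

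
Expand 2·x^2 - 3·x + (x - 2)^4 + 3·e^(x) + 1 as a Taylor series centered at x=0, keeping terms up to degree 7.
x^7/1680 + x^6/240 + x^5/40 + 9·x^4/8 - 15·x^3/2 + 55·x^2/2 - 32·x + 20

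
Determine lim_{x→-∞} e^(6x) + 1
Evaluate the dominant behaviour as x → -∞; each term tends to a finite value or vanishes.
Limit = 1.

Final answer: 1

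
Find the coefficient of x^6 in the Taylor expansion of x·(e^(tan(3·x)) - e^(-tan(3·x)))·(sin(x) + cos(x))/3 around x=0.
Expand to order 6: x·(e^(tan(3·x)) - e^(-tan(3·x)))·(sin(x) + cos(x))/3 = 683·x^6/15 + 26·x^5/3 + 8·x^4 + 2·x^3 + 2·x^2 + O(x^7).
The coefficient of x^6 is 683/15.

Final answer: 683/15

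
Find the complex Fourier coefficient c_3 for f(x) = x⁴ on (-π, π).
Compute the real Fourier coefficients first: a_3 = 16/27 - 8·π^2/9, b_3 = 0.
Then c_3 = (a_3 − i·b_3)/2 = 8/27 - 4·π^2/9.

Final answer: 8/27 - 4·π^2/9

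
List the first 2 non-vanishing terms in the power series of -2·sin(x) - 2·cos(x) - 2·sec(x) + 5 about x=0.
1 - 2·x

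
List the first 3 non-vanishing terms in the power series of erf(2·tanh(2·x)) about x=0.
5888·x^5/(15·√(π)) - 160·x^3/(3·√(π)) + 8·x/√(π)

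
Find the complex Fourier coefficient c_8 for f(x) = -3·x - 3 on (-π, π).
Compute the real Fourier coefficients first: a_8 = 0, b_8 = 3/4.
Then c_8 = (a_8 − i·b_8)/2 = -3·i/8.

Final answer: -3·i/8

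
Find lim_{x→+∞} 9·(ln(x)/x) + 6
Evaluate the dominant behaviour as x → +∞; each term tends to a finite value or vanishes.
Limit = 6.

Final answer: 6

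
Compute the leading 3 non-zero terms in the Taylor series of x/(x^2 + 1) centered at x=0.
x^5 - x^3 + x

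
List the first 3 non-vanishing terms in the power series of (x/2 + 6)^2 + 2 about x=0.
x^2/4 + 6·x + 38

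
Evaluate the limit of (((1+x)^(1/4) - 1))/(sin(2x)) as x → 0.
Both numerator and denominator → 0 as x → 0; this is a 0/0 indeterminate form.
Expand each to leading order near x = 0: numerator ~ x/4, denominator ~ 2·x.
The limit of the ratio is 1/8.

Final answer: 1/8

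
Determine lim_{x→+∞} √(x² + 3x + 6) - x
This is an ∞ − ∞ indeterminate form.
Multiply and divide by the conjugate √(x²+3x + 6) + x; the x² terms cancel, leaving (3x + 6)/(√(x²+3x + 6)+x) → 3/2.
Limit = 3/2.

Final answer: 3/2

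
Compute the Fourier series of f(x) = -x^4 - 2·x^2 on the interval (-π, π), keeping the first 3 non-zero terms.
(-40 + 8·π^2)·cos(x) + (1 - 2·π^2)·cos(2·x) - π^4/5 - 2·π^2/3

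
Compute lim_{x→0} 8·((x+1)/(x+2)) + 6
Direct substitution at x = 0 gives 10.

Final answer: 10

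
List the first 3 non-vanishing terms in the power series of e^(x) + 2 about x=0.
x^2/2 + x + 3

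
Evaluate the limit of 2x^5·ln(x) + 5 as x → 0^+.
The product is a 0·∞ indeterminate form at x → 0⁺.
Rewrite the product as 2·ln(x) / x^(-5) and apply L'Hôpital, or use the standard hierarchy x^(-5) ≫ |ln x| as x → 0⁺.
The indeterminate product → 0, so the limit = 5.

Final answer: 5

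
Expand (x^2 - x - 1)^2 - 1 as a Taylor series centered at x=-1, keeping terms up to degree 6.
-6·(x + 1) + 11·(x + 1)^2 - 6·(x + 1)^3 + (x + 1)^4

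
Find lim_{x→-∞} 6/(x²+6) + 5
Evaluate the dominant behaviour as x → -∞; each term tends to a finite value or vanishes.
Limit = 5.

Final answer: 5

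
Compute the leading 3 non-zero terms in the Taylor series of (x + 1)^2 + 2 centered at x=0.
x^2 + 2·x + 3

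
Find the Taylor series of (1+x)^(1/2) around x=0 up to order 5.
7·x^5/256 - 5·x^4/128 + x^3/16 - x^2/8 + x/2 + 1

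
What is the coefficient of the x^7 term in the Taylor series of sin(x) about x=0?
Expand to order 7: sin(x) = -x^7/5040 + x^5/120 - x^3/6 + x + O(x^8).
The coefficient of x^7 is -1/5040.

Final answer: -1/5040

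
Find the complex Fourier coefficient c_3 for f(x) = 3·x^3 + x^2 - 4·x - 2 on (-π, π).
Compute the real Fourier coefficients first: a_3 = -4/9, b_3 = -4 + 2·π^2.
Then c_3 = (a_3 − i·b_3)/2 = -2/9 - i·π^2 + 2·i.

Final answer: -2/9 - i·π^2 + 2·i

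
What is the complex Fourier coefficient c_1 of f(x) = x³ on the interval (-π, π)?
Compute the real Fourier coefficients first: a_1 = 0, b_1 = -12 + 2·π^2.
Then c_1 = (a_1 − i·b_1)/2 = -i·π^2 + 6·i.

Final answer: -i·π^2 + 6·i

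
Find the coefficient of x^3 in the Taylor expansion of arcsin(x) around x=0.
Expand to order 3: arcsin(x) = x^3/6 + x + O(x^4).
The coefficient of x^3 is 1/6.

Final answer: 1/6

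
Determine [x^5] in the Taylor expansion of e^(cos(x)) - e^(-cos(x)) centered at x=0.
Expand to order 5: e^(cos(x)) - e^(-cos(x)) = x^4·(-e^(-1)/12 + e/6) + x^2·(-e/2 - e^(-1)/2) - e^(-1) + e + O(x^6).
The coefficient of x^5 is 0.

Final answer: 0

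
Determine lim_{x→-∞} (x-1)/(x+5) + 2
Evaluate the dominant behaviour as x → -∞; each term tends to a finite value or vanishes.
Limit = 3.

Final answer: 3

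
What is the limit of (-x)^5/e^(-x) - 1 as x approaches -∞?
The quotient is an ∞/∞ indeterminate form as x → -∞.
Compare growth rates of the dominant terms (exponentials ≫ polynomials ≫ logarithms), or apply L'Hôpital's rule; the quotient → 0.
Adding the constant: 0 - 1 = -1. Limit = -1.

Final answer: -1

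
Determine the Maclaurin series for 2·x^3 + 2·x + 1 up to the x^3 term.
2·x^3 + 2·x + 1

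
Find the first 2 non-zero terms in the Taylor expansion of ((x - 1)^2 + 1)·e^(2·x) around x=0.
2·x + 2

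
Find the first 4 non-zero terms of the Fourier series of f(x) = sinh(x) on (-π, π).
sin(x)·sinh(π)/π - 4·sin(2·x)·sinh(π)/(5·π) + 3·sin(3·x)·sinh(π)/(5·π) - 8·sin(4·x)·sinh(π)/(17·π)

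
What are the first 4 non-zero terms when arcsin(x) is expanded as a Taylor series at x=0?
5·x^7/112 + 3·x^5/40 + x^3/6 + x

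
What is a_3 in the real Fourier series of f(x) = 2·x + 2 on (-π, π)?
a_3 = (1/π) ∫_{-π}^{π} f(x)·cos(3x) dx.
Evaluate the integral (use parity and integration by parts as needed): a_3 = 0.

Final answer: 0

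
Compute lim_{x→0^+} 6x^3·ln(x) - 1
The product is a 0·∞ indeterminate form at x → 0⁺.
Rewrite the product as 6·ln(x) / x^(-3) and apply L'Hôpital, or use the standard hierarchy x^(-3) ≫ |ln x| as x → 0⁺.
The indeterminate product → 0, so the limit = -1.

Final answer: -1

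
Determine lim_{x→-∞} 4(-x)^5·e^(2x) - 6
The product is a 0·∞ indeterminate form at x → -∞.
Rewrite the product as 4(-x)^5 / e^(-2x) (an ∞/∞ form) and apply L'Hôpital, or use the standard hierarchy e^(2|x|) ≫ |(-x)^5| as x → -∞.
The indeterminate product → 0, so the limit = -6.

Final answer: -6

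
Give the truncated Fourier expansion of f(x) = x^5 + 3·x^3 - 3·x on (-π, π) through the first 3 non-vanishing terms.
(-34·π^2 + 2·π^4 + 198)·sin(x) + (-π^4 + 2·π^2)·sin(2·x) + (-190/81 + 14·π^2/27 + 2·π^4/3)·sin(3·x)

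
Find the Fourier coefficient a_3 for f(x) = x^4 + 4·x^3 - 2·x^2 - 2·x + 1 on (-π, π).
a_3 = (1/π) ∫_{-π}^{π} f(x)·cos(3x) dx.
Evaluate the integral (use parity and integration by parts as needed): a_3 = 40/27 - 8·π^2/9.

Final answer: 40/27 - 8·π^2/9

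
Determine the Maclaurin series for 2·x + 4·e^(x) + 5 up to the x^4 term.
x^4/6 + 2·x^3/3 + 2·x^2 + 6·x + 9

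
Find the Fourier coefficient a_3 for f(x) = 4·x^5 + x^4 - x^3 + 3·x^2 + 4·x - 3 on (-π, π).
a_3 = (1/π) ∫_{-π}^{π} f(x)·cos(3x) dx.
Evaluate the integral (use parity and integration by parts as needed): a_3 = -8·π^2/9 - 20/27.

Final answer: -8·π^2/9 - 20/27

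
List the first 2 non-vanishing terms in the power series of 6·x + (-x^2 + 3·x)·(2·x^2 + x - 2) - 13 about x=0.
5·x^2 - 13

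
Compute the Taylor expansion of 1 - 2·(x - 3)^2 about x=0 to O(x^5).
-2·x^2 + 12·x - 17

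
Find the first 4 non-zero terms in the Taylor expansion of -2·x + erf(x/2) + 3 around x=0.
x^5/(160·√(π)) - x^3/(12·√(π)) + x·(-2 + 1/√(π)) + 3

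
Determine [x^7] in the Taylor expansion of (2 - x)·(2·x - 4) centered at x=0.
Expand to order 7: (2 - x)·(2·x - 4) = -2·x^2 + 8·x - 8 + O(x^8).
The coefficient of x^7 is 0.

Final answer: 0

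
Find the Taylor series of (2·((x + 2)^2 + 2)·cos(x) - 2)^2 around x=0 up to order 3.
-144·x^3 - 16·x^2 + 160·x + 100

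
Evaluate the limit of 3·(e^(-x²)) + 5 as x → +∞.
Evaluate the dominant behaviour as x → +∞; each term tends to a finite value or vanishes.
Limit = 5.

Final answer: 5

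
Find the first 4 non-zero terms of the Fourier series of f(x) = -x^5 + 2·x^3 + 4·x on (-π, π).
(-256 - 2·π^4 + 44·π^2)·sin(x) + (-7·π^2 + 13/2 + π^4)·sin(2·x) + (-2·π^4/3 + 64/81 + 76·π^2/27)·sin(3·x) + (-13·π^2/8 - 89/64 + π^4/2)·sin(4·x)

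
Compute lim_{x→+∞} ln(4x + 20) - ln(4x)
This is an ∞ − ∞ indeterminate form.
Combine the logarithms: ln(4x+20) − ln(4x) = ln((4x+20)/(4x)) = ln(1 + 20/(4x)) → ln(1) = 0.
Limit = 0.

Final answer: 0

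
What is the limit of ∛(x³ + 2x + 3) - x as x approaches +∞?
This is an ∞ − ∞ indeterminate form.
Multiply by (A² + AB + B²)/(A² + AB + B²) where A = ∛(x³+2x + 3), B = x to use A³ − B³ = (A−B)(A²+AB+B²); the x³ terms cancel, leaving (2x + 3)/(A²+AB+B²) with denominator ~ 3x², so the limit is 0.
Limit = 0.

Final answer: 0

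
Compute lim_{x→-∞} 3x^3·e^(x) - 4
The product is a 0·∞ indeterminate form at x → -∞.
Rewrite the product as 3x^3 / e^(-x) (an ∞/∞ form) and apply L'Hôpital, or use the standard hierarchy e^(|x|) ≫ |x^3| as x → -∞.
The indeterminate product → 0, so the limit = -4.

Final answer: -4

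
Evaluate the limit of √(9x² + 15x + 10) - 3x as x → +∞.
As x → +∞: multiply by the conjugate to get (15x+10)/(√(9x²+15x+10)+3x); the denominator ~ 6x, so the limit is 15/6 = 5/2.
Limit = 5/2.

Final answer: 5/2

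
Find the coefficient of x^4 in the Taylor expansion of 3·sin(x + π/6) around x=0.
Expand to order 4: 3·sin(x + π/6) = x^4/16 - √(3)·x^3/4 - 3·x^2/4 + 3·√(3)·x/2 + 3/2 + O(x^5).
The coefficient of x^4 is 1/16.

Final answer: 1/16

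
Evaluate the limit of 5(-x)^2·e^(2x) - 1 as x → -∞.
The product is a 0·∞ indeterminate form at x → -∞.
Rewrite the product as 5(-x)^2 / e^(-2x) (an ∞/∞ form) and apply L'Hôpital, or use the standard hierarchy e^(2|x|) ≫ |(-x)^2| as x → -∞.
The indeterminate product → 0, so the limit = -1.

Final answer: -1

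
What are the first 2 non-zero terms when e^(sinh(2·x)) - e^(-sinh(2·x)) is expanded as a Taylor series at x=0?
16·x^3/3 + 4·x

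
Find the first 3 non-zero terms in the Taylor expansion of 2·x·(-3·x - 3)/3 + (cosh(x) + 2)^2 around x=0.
x^2 - 2·x + 9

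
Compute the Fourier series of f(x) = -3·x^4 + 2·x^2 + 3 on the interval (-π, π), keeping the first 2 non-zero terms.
(-152 + 24·π^2)·cos(x) - 3·π^4/5 + 3 + 2·π^2/3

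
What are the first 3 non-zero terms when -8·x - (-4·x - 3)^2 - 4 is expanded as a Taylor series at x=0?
-16·x^2 - 32·x - 13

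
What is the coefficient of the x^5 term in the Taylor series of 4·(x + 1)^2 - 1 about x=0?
Expand to order 5: 4·(x + 1)^2 - 1 = 4·x^2 + 8·x + 3 + O(x^6).
The coefficient of x^5 is 0.

Final answer: 0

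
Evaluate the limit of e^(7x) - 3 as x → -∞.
Evaluate the dominant behaviour as x → -∞; each term tends to a finite value or vanishes.
Limit = -3.

Final answer: -3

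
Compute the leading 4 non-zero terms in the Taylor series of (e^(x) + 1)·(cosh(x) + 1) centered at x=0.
5·x^3/6 + 2·x^2 + 2·x + 4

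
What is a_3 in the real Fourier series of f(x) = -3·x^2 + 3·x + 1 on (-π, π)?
a_3 = (1/π) ∫_{-π}^{π} f(x)·cos(3x) dx.
Evaluate the integral (use parity and integration by parts as needed): a_3 = 4/3.

Final answer: 4/3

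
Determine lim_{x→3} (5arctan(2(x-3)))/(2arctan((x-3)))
Both numerator and denominator → 0 as x → 3; this is a 0/0 indeterminate form.
Expand each to leading order near x = 3: numerator ~ 10·(x - 3), denominator ~ 2·(x - 3).
The limit of the ratio is 5.

Final answer: 5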